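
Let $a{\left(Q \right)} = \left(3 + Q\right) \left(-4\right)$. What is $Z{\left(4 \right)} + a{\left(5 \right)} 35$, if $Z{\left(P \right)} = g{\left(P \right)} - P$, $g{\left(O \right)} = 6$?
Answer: $-1118$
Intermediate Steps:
$a{\left(Q \right)} = -12 - 4 Q$
$Z{\left(P \right)} = 6 - P$
$Z{\left(4 \right)} + a{\left(5 \right)} 35 = \left(6 - 4\right) + \left(-12 - 20\right) 35 = 2 - 1120 = -1118$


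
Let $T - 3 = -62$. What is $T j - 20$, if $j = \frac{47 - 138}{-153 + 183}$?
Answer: $\frac{4769}{30} \approx 158.97$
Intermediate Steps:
$T = -59$ ($T = 3 - 62 = -59$)
$j = - \frac{91}{30} \approx -3.0333$
$T j - 20 = \left(-59\right) \left(- \frac{91}{30}\right) - 20 = \frac{5369}{30} - 20 = \frac{4769}{30}$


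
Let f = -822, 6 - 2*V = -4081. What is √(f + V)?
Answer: √4886/2 ≈ 34.950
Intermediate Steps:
V = 4087/2 (V = 3 - ½*(-4081) = 3 + 4081/2 = 4087/2 ≈ 2043.5)
√(f + V) = √(-822 + 4087/2) = √(2443/2) = √4886/2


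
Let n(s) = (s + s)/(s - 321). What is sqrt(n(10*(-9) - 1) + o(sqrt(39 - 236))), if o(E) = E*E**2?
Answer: sqrt(18746 - 8359892*I*sqrt(197))/206 ≈ 37.185 - 37.179*I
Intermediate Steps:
n(s) = 2*s/(-321 + s) (n(s) = (2*s)/(-321 + s) = 2*s/(-321 + s))
o(E) = E**3
sqrt(n(10*(-9) - 1) + o(sqrt(39 - 236))) = sqrt(2*(10*(-9) - 1)/(-321 + (10*(-9) - 1)) + (sqrt(39 - 236))**3) = sqrt(2*(-90 - 1)/(-321 + (-90 - 1)) + (sqrt(-197))**3) = sqrt(2*(-91)/(-321 - 91) + (I*sqrt(197))**3) = sqrt(2*(-91)/(-412) - 197*I*sqrt(197)) = sqrt(2*(-91)*(-1/412) - 197*I*sqrt(197)) = sqrt(91/206 - 197*I*sqrt(197))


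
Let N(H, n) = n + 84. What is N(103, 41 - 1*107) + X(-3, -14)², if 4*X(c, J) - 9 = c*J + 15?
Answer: 1161/4 ≈ 290.25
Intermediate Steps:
N(H, n) = 84 + n
X(c, J) = 6 + J*c/4 (X(c, J) = 9/4 + (c*J + 15)/4 = 9/4 + (J*c + 15)/4 = 9/4 + (15 + J*c)/4 = 9/4 + (15/4 + J*c/4) = 6 + J*c/4)
N(103, 41 - 1*107) + X(-3, -14)² = (84 + (41 - 1*107)) + (6 + (¼)*(-14)*(-3))² = (84 + (41 - 107)) + (6 + 21/2)² = (84 - 66) + (33/2)² = 18 + 1089/4 = 1161/4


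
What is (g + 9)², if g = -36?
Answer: 729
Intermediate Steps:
(g + 9)² = (-36 + 9)² = (-27)² = 729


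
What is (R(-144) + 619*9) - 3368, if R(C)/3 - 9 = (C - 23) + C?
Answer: 1297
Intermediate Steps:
R(C) = -42 + 6*C (R(C) = 27 + 3*((C - 23) + C) = 27 + 3*((-23 + C) + C) = 27 + 3*(-23 + 2*C) = 27 + (-69 + 6*C) = -42 + 6*C)
(R(-144) + 619*9) - 3368 = ((-42 + 6*(-144)) + 619*9) - 3368 = ((-42 - 864) + 5571) - 3368 = (-906 + 5571) - 3368 = 4665 - 3368 = 1297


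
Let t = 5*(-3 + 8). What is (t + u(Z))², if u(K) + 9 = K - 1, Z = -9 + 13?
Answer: 361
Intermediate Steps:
Z = 4
u(K) = -10 + K (u(K) = -9 + (K - 1) = -9 + (-1 + K) = -10 + K)
t = 25 (t = 5*5 = 25)
(t + u(Z))² = (25 + (-10 + 4))² = (25 - 6)² = 19² = 361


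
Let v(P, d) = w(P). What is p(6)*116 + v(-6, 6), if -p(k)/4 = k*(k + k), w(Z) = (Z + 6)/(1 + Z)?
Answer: -33408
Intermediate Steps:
w(Z) = (6 + Z)/(1 + Z)
v(P, d) = (6 + P)/(1 + P)
p(k) = -8*k**2 (p(k) = -4*k*(k + k) = -4*k*2*k = -8*k**2)
p(6)*116 + v(-6, 6) = -8*6**2*116 + (6 - 6)/(1 - 6) = -8*36*116 + 0/(-5) = -288*116 - 1/5*0 = -33408 + 0 = -33408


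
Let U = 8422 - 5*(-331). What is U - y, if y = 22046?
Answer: -11969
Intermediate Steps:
U = 10077 (U = 8422 + 1655 = 10077)
U - y = 10077 - 1*22046 = 10077 - 22046 = -11969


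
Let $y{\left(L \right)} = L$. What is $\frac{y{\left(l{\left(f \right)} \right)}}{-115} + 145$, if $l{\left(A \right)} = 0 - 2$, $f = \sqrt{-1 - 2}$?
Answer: $\frac{16677}{115} \approx 145.02$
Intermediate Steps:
$f = i \sqrt{3}$ ($f = \sqrt{-3} = i \sqrt{3} \approx 1.732 i$)
$l{\left(A \right)} = -2$
$\frac{y{\left(l{\left(f \right)} \right)}}{-115} + 145 = - \frac{2}{-115} + 145 = \left(-2\right) \left(- \frac{1}{115}\right) + 145 = \frac{2}{115} + 145 = \frac{16677}{115}$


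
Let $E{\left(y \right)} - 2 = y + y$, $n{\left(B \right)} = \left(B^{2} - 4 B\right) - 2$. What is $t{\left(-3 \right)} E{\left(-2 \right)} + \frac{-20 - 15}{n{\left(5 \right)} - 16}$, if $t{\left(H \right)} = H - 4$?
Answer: $\frac{217}{13} \approx 16.692$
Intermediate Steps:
$n{\left(B \right)} = -2 + B^{2} - 4 B$
$t{\left(H \right)} = -4 + H$ ($t{\left(H \right)} = H - 4 = -4 + H$)
$E{\left(y \right)} = 2 + 2 y$ ($E{\left(y \right)} = 2 + \left(y + y\right) = 2 + 2 y$)
$t{\left(-3 \right)} E{\left(-2 \right)} + \frac{-20 - 15}{n{\left(5 \right)} - 16} = \left(-4 - 3\right) \left(2 + 2 \left(-2\right)\right) + \frac{-20 - 15}{\left(-2 + 5^{2} - 20\right) - 16} = - 7 \left(2 - 4\right) - \frac{35}{\left(-2 + 25 - 20\right) - 16} = \left(-7\right) \left(-2\right) - \frac{35}{3 - 16} = 14 - \frac{35}{-13} = 14 - - \frac{35}{13} = 14 + \frac{35}{13} = \frac{217}{13}$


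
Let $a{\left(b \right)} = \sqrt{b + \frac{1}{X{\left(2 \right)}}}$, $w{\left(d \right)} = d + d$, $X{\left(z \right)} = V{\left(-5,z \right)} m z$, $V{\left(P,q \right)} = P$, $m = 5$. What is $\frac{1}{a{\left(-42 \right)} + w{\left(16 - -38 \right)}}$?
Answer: $\frac{5400}{585301} - \frac{5 i \sqrt{4202}}{585301} \approx 0.009226 - 0.00055376 i$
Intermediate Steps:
$X{\left(z \right)} = - 25 z$ ($X{\left(z \right)} = \left(-5\right) 5 z = - 25 z$)
$w{\left(d \right)} = 2 d$
$a{\left(b \right)} = \sqrt{- \frac{1}{50} + b}$ ($a{\left(b \right)} = \sqrt{b + \frac{1}{\left(-25\right) 2}} = \sqrt{b + \frac{1}{-50}} = \sqrt{b - \frac{1}{50}} = \sqrt{- \frac{1}{50} + b}$)
$\frac{1}{a{\left(-42 \right)} + w{\left(16 - -38 \right)}} = \frac{1}{\frac{\sqrt{-2 + 100 \left(-42\right)}}{10} + 2 \left(16 - -38\right)} = \frac{1}{\frac{\sqrt{-2 - 4200}}{10} + 2 \left(16 + 38\right)} = \frac{1}{\frac{\sqrt{-4202}}{10} + 2 \cdot 54} = \frac{1}{\frac{i \sqrt{4202}}{10} + 108} = \frac{1}{108 + \frac{i \sqrt{4202}}{10}}$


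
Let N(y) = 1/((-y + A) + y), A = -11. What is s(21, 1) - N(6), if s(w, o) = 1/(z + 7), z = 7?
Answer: 25/154 ≈ 0.16234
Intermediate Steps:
s(w, o) = 1/14 (s(w, o) = 1/(7 + 7) = 1/14)
N(y) = -1/11 (N(y) = 1/((-y - 11) + y) = 1/((-11 - y) + y) = 1/(-11) = -1/11)
s(21, 1) - N(6) = 1/14 - 1*(-1/11) = 1/14 + 1/11 = 25/154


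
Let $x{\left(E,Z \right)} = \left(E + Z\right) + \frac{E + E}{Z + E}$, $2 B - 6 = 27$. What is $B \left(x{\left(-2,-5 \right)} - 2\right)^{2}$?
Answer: $\frac{114873}{98} \approx 1172.2$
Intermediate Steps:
$B = \frac{33}{2}$ ($B = 3 + \frac{1}{2} \cdot 27 = 3 + \frac{27}{2} = \frac{33}{2} \approx 16.5$)
$x{\left(E,Z \right)} = E + Z + \frac{2 E}{E + Z}$ ($x{\left(E,Z \right)} = \left(E + Z\right) + \frac{2 E}{E + Z} = E + Z + \frac{2 E}{E + Z}$)
$B \left(x{\left(-2,-5 \right)} - 2\right)^{2} = \frac{33 \left(\frac{\left(-2\right)^{2} + \left(-5\right)^{2} + 2 \left(-2\right) + 2 \left(-2\right) \left(-5\right)}{-2 - 5} - 2\right)^{2}}{2} = \frac{33 \left(\frac{4 + 25 - 4 + 20}{-7} - 2\right)^{2}}{2} = \frac{33 \left(\left(- \frac{1}{7}\right) 45 - 2\right)^{2}}{2} = \frac{33 \left(- \frac{45}{7} - 2\right)^{2}}{2} = \frac{33 \left(- \frac{59}{7}\right)^{2}}{2} = \frac{33}{2} \cdot \frac{3481}{49} = \frac{114873}{98}$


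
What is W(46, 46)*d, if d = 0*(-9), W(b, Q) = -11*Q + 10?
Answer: 0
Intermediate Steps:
W(b, Q) = 10 - 11*Q
d = 0
W(46, 46)*d = (10 - 11*46)*0 = (10 - 506)*0 = -496*0 = 0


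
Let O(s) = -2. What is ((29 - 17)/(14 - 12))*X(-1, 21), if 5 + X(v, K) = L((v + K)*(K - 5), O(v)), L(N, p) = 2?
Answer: -18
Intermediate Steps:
X(v, K) = -3 (X(v, K) = -5 + 2 = -3)
((29 - 17)/(14 - 12))*X(-1, 21) = ((29 - 17)/(14 - 12))*(-3) = (12/2)*(-3) = (12*(½))*(-3) = 6*(-3) = -18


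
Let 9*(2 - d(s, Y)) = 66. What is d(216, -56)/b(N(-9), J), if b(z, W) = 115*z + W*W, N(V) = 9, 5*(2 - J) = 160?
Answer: -16/5805 ≈ -0.0027562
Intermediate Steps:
J = -30 (J = 2 - ⅕*160 = 2 - 32 = -30)
d(s, Y) = -16/3 (d(s, Y) = 2 - ⅑*66 = 2 - 22/3 = -16/3)
b(z, W) = W² + 115*z (b(z, W) = 115*z + W² = W² + 115*z)
d(216, -56)/b(N(-9), J) = -16/(3*((-30)² + 115*9)) = -16/(3*(900 + 1035)) = -16/3/1935 = -16/3*1/1935 = -16/5805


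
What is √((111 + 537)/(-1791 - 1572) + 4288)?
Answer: 2*√1347058618/1121 ≈ 65.481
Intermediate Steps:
√((111 + 537)/(-1791 - 1572) + 4288) = √(648/(-3363) + 4288) = √(648*(-1/3363) + 4288) = √(-216/1121 + 4288) = √(4806632/1121) = 2*√1347058618/1121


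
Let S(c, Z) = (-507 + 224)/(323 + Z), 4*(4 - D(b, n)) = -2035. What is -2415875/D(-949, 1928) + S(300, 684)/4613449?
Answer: -6413448408994419/1361202740899 ≈ -4711.6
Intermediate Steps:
D(b, n) = 2051/4 (D(b, n) = 4 - 1/4*(-2035) = 4 + 2035/4 = 2051/4)
S(c, Z) = -283/(323 + Z)
-2415875/D(-949, 1928) + S(300, 684)/4613449 = -2415875/2051/4 - 283/(323 + 684)/4613449 = -2415875*4/2051 - 283/1007*(1/4613449) = -1380500/293 - 283*1/1007*(1/4613449) = -1380500/293 - 283/1007*1/4613449 = -1380500/293 - 283/4645743143 = -6413448408994419/1361202740899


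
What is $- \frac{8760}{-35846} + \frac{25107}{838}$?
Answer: $\frac{453663201}{15019474} \approx 30.205$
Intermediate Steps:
$- \frac{8760}{-35846} + \frac{25107}{838} = \left(-8760\right) \left(- \frac{1}{35846}\right) + 25107 \cdot \frac{1}{838} = \frac{4380}{17923} + \frac{25107}{838} = \frac{453663201}{15019474}$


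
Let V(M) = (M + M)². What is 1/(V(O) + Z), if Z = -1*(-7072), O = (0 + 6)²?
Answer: 1/12256 ≈ 8.1593e-5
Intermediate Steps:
O = 36 (O = 6² = 36)
V(M) = 4*M² (V(M) = (2*M)² = 4*M²)
Z = 7072
1/(V(O) + Z) = 1/(4*36² + 7072) = 1/(4*1296 + 7072) = 1/(5184 + 7072) = 1/12256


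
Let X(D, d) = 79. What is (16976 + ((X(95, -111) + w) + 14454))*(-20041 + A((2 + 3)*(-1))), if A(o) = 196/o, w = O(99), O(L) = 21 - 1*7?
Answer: -3164940723/5 ≈ -6.3299e+8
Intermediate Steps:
O(L) = 14 (O(L) = 21 - 7 = 14)
w = 14
(16976 + ((X(95, -111) + w) + 14454))*(-20041 + A((2 + 3)*(-1))) = (16976 + ((79 + 14) + 14454))*(-20041 + 196/(((2 + 3)*(-1)))) = (16976 + (93 + 14454))*(-20041 + 196/((5*(-1)))) = (16976 + 14547)*(-20041 + 196/(-5)) = 31523*(-20041 + 196*(-1/5)) = 31523*(-20041 - 196/5) = 31523*(-100401/5) = -3164940723/5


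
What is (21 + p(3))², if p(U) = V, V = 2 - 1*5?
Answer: 324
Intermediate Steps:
V = -3 (V = 2 - 5 = -3)
p(U) = -3
(21 + p(3))² = (21 - 3)² = 18² = 324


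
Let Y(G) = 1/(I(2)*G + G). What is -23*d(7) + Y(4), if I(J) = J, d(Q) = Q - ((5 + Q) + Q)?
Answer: 3313/12 ≈ 276.08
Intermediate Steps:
d(Q) = -5 - Q (d(Q) = Q - (5 + 2*Q) = Q + (-5 - 2*Q) = -5 - Q)
Y(G) = 1/(3*G) (Y(G) = 1/(2*G + G) = 1/(3*G))
-23*d(7) + Y(4) = -23*(-5 - 1*7) + (⅓)/4 = -23*(-5 - 7) + (⅓)*(¼) = -23*(-12) + 1/12 = 276 + 1/12 = 3313/12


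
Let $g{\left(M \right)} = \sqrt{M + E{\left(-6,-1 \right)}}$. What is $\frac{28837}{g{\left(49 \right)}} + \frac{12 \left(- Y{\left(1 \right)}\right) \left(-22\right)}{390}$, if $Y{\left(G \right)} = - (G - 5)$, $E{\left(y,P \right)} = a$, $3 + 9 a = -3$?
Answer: $\frac{176}{65} + \frac{28837 \sqrt{435}}{145} \approx 4150.6$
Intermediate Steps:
$a = - \frac{2}{3}$ ($a = - \frac{1}{3} + \frac{1}{9} \left(-3\right) = - \frac{1}{3} - \frac{1}{3} = - \frac{2}{3} \approx -0.66667$)
$E{\left(y,P \right)} = - \frac{2}{3}$
$g{\left(M \right)} = \sqrt{- \frac{2}{3} + M}$ ($g{\left(M \right)} = \sqrt{M - \frac{2}{3}} = \sqrt{- \frac{2}{3} + M}$)
$Y{\left(G \right)} = 5 - G$ ($Y{\left(G \right)} = - (-5 + G) = 5 - G$)
$\frac{28837}{g{\left(49 \right)}} + \frac{12 \left(- Y{\left(1 \right)}\right) \left(-22\right)}{390} = \frac{28837}{\frac{1}{3} \sqrt{-6 + 9 \cdot 49}} + \frac{12 \left(- (5 - 1)\right) \left(-22\right)}{390} = \frac{28837}{\frac{1}{3} \sqrt{-6 + 441}} + 12 \left(- (5 - 1)\right) \left(-22\right) \frac{1}{390} = \frac{28837}{\frac{1}{3} \sqrt{435}} + 12 \left(\left(-1\right) 4\right) \left(-22\right) \frac{1}{390} = 28837 \frac{\sqrt{435}}{145} + 12 \left(-4\right) \left(-22\right) \frac{1}{390} = \frac{28837 \sqrt{435}}{145} + \left(-48\right) \left(-22\right) \frac{1}{390} = \frac{28837 \sqrt{435}}{145} + 1056 \cdot \frac{1}{390} = \frac{28837 \sqrt{435}}{145} + \frac{176}{65} = \frac{176}{65} + \frac{28837 \sqrt{435}}{145}$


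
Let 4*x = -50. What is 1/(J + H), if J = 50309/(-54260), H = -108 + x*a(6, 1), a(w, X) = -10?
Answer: 54260/872111 ≈ 0.062217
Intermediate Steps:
x = -25/2 (x = (¼)*(-50) = -25/2 ≈ -12.500)
H = 17 (H = -108 - 25/2*(-10) = -108 + 125 = 17)
J = -50309/54260 (J = 50309*(-1/54260) = -50309/54260 ≈ -0.92718)
1/(J + H) = 1/(-50309/54260 + 17) = 1/(872111/54260) = 54260/872111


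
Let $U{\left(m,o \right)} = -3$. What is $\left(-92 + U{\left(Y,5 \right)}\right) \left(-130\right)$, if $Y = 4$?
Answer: $12350$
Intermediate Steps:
$\left(-92 + U{\left(Y,5 \right)}\right) \left(-130\right) = \left(-92 - 3\right) \left(-130\right) = \left(-95\right) \left(-130\right) = 12350$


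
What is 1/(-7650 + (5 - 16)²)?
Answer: -1/7529 ≈ -0.00013282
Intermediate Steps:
1/(-7650 + (5 - 16)²) = 1/(-7650 + (-11)²) = 1/(-7650 + 121) = 1/(-7529) = -1/7529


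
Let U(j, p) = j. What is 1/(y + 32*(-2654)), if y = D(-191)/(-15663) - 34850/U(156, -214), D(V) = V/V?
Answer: -135746/11558961605 ≈ -1.1744e-5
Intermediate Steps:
D(V) = 1
y = -30325317/135746 (y = 1/(-15663) - 34850/156 = 1*(-1/15663) - 34850*1/156 = -1/15663 - 17425/78 = -30325317/135746 ≈ -223.40)
1/(y + 32*(-2654)) = 1/(-30325317/135746 + 32*(-2654)) = 1/(-30325317/135746 - 84928) = 1/(-11558961605/135746) = -135746/11558961605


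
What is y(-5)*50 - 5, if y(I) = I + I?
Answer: -505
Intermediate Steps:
y(I) = 2*I
y(-5)*50 - 5 = (2*(-5))*50 - 5 = -10*50 - 5 = -500 - 5 = -505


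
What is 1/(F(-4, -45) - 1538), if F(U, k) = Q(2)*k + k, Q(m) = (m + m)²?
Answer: -1/2303 ≈ -0.00043422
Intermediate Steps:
Q(m) = 4*m² (Q(m) = (2*m)² = 4*m²)
F(U, k) = 17*k (F(U, k) = (4*2²)*k + k = (4*4)*k + k = 16*k + k = 17*k)
1/(F(-4, -45) - 1538) = 1/(17*(-45) - 1538) = 1/(-765 - 1538) = 1/(-2303) = -1/2303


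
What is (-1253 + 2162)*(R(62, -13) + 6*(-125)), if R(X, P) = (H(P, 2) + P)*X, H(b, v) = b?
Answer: -2147058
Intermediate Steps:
R(X, P) = 2*P*X (R(X, P) = (P + P)*X = (2*P)*X = 2*P*X)
(-1253 + 2162)*(R(62, -13) + 6*(-125)) = (-1253 + 2162)*(2*(-13)*62 + 6*(-125)) = 909*(-1612 - 750) = 909*(-2362) = -2147058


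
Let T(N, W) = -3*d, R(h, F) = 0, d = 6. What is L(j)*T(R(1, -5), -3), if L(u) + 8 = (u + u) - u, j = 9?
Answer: -18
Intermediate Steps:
T(N, W) = -18 (T(N, W) = -3*6 = -18)
L(u) = -8 + u (L(u) = -8 + ((u + u) - u) = -8 + (2*u - u) = -8 + u)
L(j)*T(R(1, -5), -3) = (-8 + 9)*(-18) = 1*(-18) = -18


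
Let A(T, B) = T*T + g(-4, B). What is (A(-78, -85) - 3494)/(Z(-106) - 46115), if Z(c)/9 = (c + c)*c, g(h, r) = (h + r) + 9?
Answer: 2510/156133 ≈ 0.016076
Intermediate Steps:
g(h, r) = 9 + h + r
A(T, B) = 5 + B + T² (A(T, B) = T*T + (9 - 4 + B) = T² + (5 + B) = 5 + B + T²)
Z(c) = 18*c² (Z(c) = 9*((c + c)*c) = 9*((2*c)*c) = 9*(2*c²) = 18*c²)
(A(-78, -85) - 3494)/(Z(-106) - 46115) = ((5 - 85 + (-78)²) - 3494)/(18*(-106)² - 46115) = ((5 - 85 + 6084) - 3494)/(18*11236 - 46115) = (6004 - 3494)/(202248 - 46115) = 2510/156133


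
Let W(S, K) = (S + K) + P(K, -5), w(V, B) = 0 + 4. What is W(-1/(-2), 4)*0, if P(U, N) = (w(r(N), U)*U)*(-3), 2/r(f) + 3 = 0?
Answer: 0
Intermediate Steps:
r(f) = -⅔ (r(f) = 2/(-3 + 0) = 2/(-3) = 2*(-⅓) = -⅔)
w(V, B) = 4
P(U, N) = -12*U (P(U, N) = (4*U)*(-3) = -12*U)
W(S, K) = S - 11*K (W(S, K) = (S + K) - 12*K = (K + S) - 12*K = S - 11*K)
W(-1/(-2), 4)*0 = (-1/(-2) - 11*4)*0 = (-1*(-½) - 44)*0 = (½ - 44)*0 = -87/2*0 = 0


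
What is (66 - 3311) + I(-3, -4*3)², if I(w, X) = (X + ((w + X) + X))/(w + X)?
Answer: -80956/25 ≈ -3238.2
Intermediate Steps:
I(w, X) = (w + 3*X)/(X + w) (I(w, X) = (X + ((X + w) + X))/(X + w) = (X + (w + 2*X))/(X + w) = (w + 3*X)/(X + w))
(66 - 3311) + I(-3, -4*3)² = (66 - 3311) + ((-3 + 3*(-4*3))/(-4*3 - 3))² = -3245 + ((-3 + 3*(-12))/(-12 - 3))² = -3245 + ((-3 - 36)/(-15))² = -3245 + (-1/15*(-39))² = -3245 + (13/5)² = -3245 + 169/25 = -80956/25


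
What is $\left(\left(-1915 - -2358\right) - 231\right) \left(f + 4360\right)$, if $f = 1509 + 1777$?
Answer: $1620952$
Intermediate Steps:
$f = 3286$
$\left(\left(-1915 - -2358\right) - 231\right) \left(f + 4360\right) = \left(\left(-1915 - -2358\right) - 231\right) \left(3286 + 4360\right) = \left(\left(-1915 + 2358\right) - 231\right) 7646 = \left(443 - 231\right) 7646 = 212 \cdot 7646 = 1620952$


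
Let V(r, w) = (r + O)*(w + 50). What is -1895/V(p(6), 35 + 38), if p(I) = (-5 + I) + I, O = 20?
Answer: -1895/3321 ≈ -0.57061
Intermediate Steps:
p(I) = -5 + 2*I
V(r, w) = (20 + r)*(50 + w) (V(r, w) = (r + 20)*(w + 50) = (20 + r)*(50 + w))
-1895/V(p(6), 35 + 38) = -1895/(1000 + 20*(35 + 38) + 50*(-5 + 2*6) + (-5 + 2*6)*(35 + 38)) = -1895/(1000 + 20*73 + 50*(-5 + 12) + (-5 + 12)*73) = -1895/(1000 + 1460 + 50*7 + 7*73) = -1895/(1000 + 1460 + 350 + 511) = -1895/3321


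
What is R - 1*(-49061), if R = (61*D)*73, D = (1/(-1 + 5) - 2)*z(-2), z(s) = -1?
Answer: 227415/4 ≈ 56854.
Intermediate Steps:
D = 7/4 (D = (1/(-1 + 5) - 2)*(-1) = (1/4 - 2)*(-1) = -7/4*(-1) = 7/4 ≈ 1.7500)
R = 31171/4 (R = (61*(7/4))*73 = (427/4)*73 = 31171/4 ≈ 7792.8)
R - 1*(-49061) = 31171/4 - 1*(-49061) = 31171/4 + 49061 = 227415/4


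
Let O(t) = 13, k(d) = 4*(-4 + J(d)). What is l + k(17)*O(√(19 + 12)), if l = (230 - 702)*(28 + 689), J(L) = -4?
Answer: -338840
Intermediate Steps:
k(d) = -32 (k(d) = 4*(-4 - 4) = 4*(-8) = -32)
l = -338424 (l = -472*717 = -338424)
l + k(17)*O(√(19 + 12)) = -338424 - 32*13 = -338424 - 416 = -338840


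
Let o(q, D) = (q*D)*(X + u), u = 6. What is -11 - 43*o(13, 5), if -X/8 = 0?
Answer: -16781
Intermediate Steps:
X = 0 (X = -8*0 = 0)
o(q, D) = 6*D*q (o(q, D) = (q*D)*(0 + 6) = (D*q)*6 = 6*D*q)
-11 - 43*o(13, 5) = -11 - 258*5*13 = -11 - 43*390 = -11 - 16770 = -16781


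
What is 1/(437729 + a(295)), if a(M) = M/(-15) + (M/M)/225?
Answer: 225/98484601 ≈ 2.2846e-6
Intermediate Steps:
a(M) = 1/225 - M/15 (a(M) = M*(-1/15) + 1*(1/225) = -M/15 + 1/225 = 1/225 - M/15)
1/(437729 + a(295)) = 1/(437729 + (1/225 - 1/15*295)) = 1/(437729 + (1/225 - 59/3)) = 1/(437729 - 4424/225) = 1/(98484601/225) = 225/98484601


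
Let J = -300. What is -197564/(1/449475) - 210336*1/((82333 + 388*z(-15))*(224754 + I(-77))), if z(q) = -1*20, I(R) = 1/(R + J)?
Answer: -561104486340452518789572/6318738601261 ≈ -8.8800e+10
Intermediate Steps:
I(R) = 1/(-300 + R) (I(R) = 1/(R - 300) = 1/(-300 + R))
z(q) = -20
-197564/(1/449475) - 210336*1/((82333 + 388*z(-15))*(224754 + I(-77))) = -197564/(1/449475) - 210336*1/((82333 + 388*(-20))*(224754 + 1/(-300 - 77))) = -197564/1/449475 - 210336*1/((82333 - 7760)*(224754 + 1/(-377))) = -197564*449475 - 210336*1/(74573*(224754 - 1/377)) = -88800078900 - 210336/((84732257/377)*74573) = -88800078900 - 210336/6318738601261/377 = -88800078900 - 210336*377/6318738601261 = -88800078900 - 79296672/6318738601261 = -561104486340452518789572/6318738601261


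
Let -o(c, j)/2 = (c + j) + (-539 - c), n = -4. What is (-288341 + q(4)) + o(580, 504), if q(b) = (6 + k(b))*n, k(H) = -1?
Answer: -288291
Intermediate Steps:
o(c, j) = 1078 - 2*j (o(c, j) = -2*((c + j) + (-539 - c)) = -2*(-539 + j) = 1078 - 2*j)
q(b) = -20 (q(b) = (6 - 1)*(-4) = 5*(-4) = -20)
(-288341 + q(4)) + o(580, 504) = (-288341 - 20) + (1078 - 2*504) = -288361 + (1078 - 1008) = -288361 + 70 = -288291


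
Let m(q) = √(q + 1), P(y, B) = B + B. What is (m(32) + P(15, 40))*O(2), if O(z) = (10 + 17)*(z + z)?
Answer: 8640 + 108*√33 ≈ 9260.4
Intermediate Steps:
P(y, B) = 2*B
O(z) = 54*z (O(z) = 27*(2*z) = 54*z)
m(q) = √(1 + q)
(m(32) + P(15, 40))*O(2) = (√(1 + 32) + 2*40)*(54*2) = (√33 + 80)*108 = (80 + √33)*108 = 8640 + 108*√33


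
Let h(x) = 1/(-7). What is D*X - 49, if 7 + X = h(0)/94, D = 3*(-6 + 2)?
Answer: 11521/329 ≈ 35.018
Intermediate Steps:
h(x) = -1/7
D = -12 (D = 3*(-4) = -12)
X = -4607/658 (X = -7 - 1/7/94 = -7 - 1/7*1/94 = -7 - 1/658 = -4607/658 ≈ -7.0015)
D*X - 49 = -12*(-4607/658) - 49 = 27642/329 - 49 = 11521/329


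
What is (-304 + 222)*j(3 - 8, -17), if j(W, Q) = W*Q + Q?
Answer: -5576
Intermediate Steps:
j(W, Q) = Q + Q*W (j(W, Q) = Q*W + Q = Q + Q*W)
(-304 + 222)*j(3 - 8, -17) = (-304 + 222)*(-17*(1 + (3 - 8))) = -(-1394)*(1 - 5) = -(-1394)*(-4) = -82*68 = -5576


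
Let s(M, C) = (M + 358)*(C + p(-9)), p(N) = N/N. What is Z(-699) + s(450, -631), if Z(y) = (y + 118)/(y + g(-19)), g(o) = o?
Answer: -365490139/718 ≈ -5.0904e+5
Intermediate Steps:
p(N) = 1
s(M, C) = (1 + C)*(358 + M) (s(M, C) = (M + 358)*(C + 1) = (358 + M)*(1 + C) = (1 + C)*(358 + M))
Z(y) = (118 + y)/(-19 + y) (Z(y) = (y + 118)/(y - 19) = (118 + y)/(-19 + y))
Z(-699) + s(450, -631) = (118 - 699)/(-19 - 699) + (358 + 450 + 358*(-631) - 631*450) = -581/(-718) + (358 + 450 - 225898 - 283950) = -1/718*(-581) - 509040 = 581/718 - 509040 = -365490139/718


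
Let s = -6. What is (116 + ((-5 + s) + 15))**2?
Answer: 14400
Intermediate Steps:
(116 + ((-5 + s) + 15))**2 = (116 + ((-5 - 6) + 15))**2 = (116 + (-11 + 15))**2 = (116 + 4)**2 = 120**2 = 14400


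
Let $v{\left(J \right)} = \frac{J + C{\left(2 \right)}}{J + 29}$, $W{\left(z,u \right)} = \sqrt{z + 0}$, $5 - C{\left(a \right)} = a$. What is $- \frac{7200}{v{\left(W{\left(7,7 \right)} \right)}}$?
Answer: $-288000 + 93600 \sqrt{7} \approx -40358.0$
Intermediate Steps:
$C{\left(a \right)} = 5 - a$
$W{\left(z,u \right)} = \sqrt{z}$
$v{\left(J \right)} = \frac{3 + J}{29 + J}$ ($v{\left(J \right)} = \frac{J + \left(5 - 2\right)}{J + 29} = \frac{J + \left(5 - 2\right)}{29 + J} = \frac{J + 3}{29 + J} = \frac{3 + J}{29 + J}$)
$- \frac{7200}{v{\left(W{\left(7,7 \right)} \right)}} = - \frac{7200}{\frac{1}{29 + \sqrt{7}} \left(3 + \sqrt{7}\right)} = - 7200 \frac{29 + \sqrt{7}}{3 + \sqrt{7}} = - \frac{7200 \left(29 + \sqrt{7}\right)}{3 + \sqrt{7}}$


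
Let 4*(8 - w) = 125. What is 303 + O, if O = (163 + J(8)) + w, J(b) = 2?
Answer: 1779/4 ≈ 444.75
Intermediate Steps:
w = -93/4 (w = 8 - 1/4*125 = 8 - 125/4 = -93/4 ≈ -23.250)
O = 567/4 (O = (163 + 2) - 93/4 = 165 - 93/4 = 567/4 ≈ 141.75)
303 + O = 303 + 567/4 = 1779/4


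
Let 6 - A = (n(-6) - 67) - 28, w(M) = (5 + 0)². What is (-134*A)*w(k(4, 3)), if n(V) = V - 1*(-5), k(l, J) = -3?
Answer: -341700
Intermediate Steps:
n(V) = 5 + V (n(V) = V + 5 = 5 + V)
w(M) = 25 (w(M) = 5² = 25)
A = 102 (A = 6 - (((5 - 6) - 67) - 28) = 6 - ((-1 - 67) - 28) = 6 - (-68 - 28) = 6 - 1*(-96) = 6 + 96 = 102)
(-134*A)*w(k(4, 3)) = -134*102*25 = -13668*25 = -341700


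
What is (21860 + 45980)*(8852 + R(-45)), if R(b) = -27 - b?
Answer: 601740800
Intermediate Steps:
(21860 + 45980)*(8852 + R(-45)) = (21860 + 45980)*(8852 + (-27 - 1*(-45))) = 67840*(8852 + (-27 + 45)) = 67840*(8852 + 18) = 67840*8870 = 601740800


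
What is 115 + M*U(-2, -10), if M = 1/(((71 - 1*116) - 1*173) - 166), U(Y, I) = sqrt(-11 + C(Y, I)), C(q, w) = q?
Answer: 115 - I*sqrt(13)/384 ≈ 115.0 - 0.0093895*I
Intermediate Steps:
U(Y, I) = sqrt(-11 + Y)
M = -1/384 (M = 1/(((71 - 116) - 173) - 166) = 1/((-45 - 173) - 166) = 1/(-218 - 166) = 1/(-384) = -1/384 ≈ -0.0026042)
115 + M*U(-2, -10) = 115 - sqrt(-11 - 2)/384 = 115 - I*sqrt(13)/384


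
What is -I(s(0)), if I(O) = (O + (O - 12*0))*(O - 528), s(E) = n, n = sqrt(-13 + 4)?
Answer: 18 + 3168*I ≈ 18.0 + 3168.0*I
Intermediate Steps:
n = 3*I (n = sqrt(-9) = 3*I ≈ 3.0*I)
s(E) = 3*I
I(O) = 2*O*(-528 + O) (I(O) = (O + (O + 0))*(-528 + O) = (O + O)*(-528 + O) = (2*O)*(-528 + O) = 2*O*(-528 + O))
-I(s(0)) = -2*3*I*(-528 + 3*I) = -6*I*(-528 + 3*I)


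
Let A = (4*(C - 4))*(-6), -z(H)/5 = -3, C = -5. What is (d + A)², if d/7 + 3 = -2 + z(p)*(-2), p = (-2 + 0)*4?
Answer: 841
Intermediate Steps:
p = -8 (p = -2*4 = -8)
z(H) = 15 (z(H) = -5*(-3) = 15)
A = 216 (A = (4*(-5 - 4))*(-6) = (4*(-9))*(-6) = -36*(-6) = 216)
d = -245 (d = -21 + 7*(-2 + 15*(-2)) = -21 + 7*(-2 - 30) = -21 + 7*(-32) = -21 - 224 = -245)
(d + A)² = (-245 + 216)² = (-29)² = 841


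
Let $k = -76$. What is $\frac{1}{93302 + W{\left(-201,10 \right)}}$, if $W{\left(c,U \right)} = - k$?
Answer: $\frac{1}{93378} \approx 1.0709 \cdot 10^{-5}$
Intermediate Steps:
$W{\left(c,U \right)} = 76$ ($W{\left(c,U \right)} = \left(-1\right) \left(-76\right) = 76$)
$\frac{1}{93302 + W{\left(-201,10 \right)}} = \frac{1}{93302 + 76} = \frac{1}{93378}$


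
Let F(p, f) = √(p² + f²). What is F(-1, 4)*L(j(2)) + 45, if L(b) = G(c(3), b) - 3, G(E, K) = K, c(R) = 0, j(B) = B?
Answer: 45 - √17 ≈ 40.877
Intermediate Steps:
L(b) = -3 + b (L(b) = b - 3 = -3 + b)
F(p, f) = √(f² + p²)
F(-1, 4)*L(j(2)) + 45 = √(4² + (-1)²)*(-3 + 2) + 45 = √(16 + 1)*(-1) + 45 = √17*(-1) + 45 = -√17 + 45 = 45 - √17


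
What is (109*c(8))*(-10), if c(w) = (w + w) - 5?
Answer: -11990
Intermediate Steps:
c(w) = -5 + 2*w (c(w) = 2*w - 5 = -5 + 2*w)
(109*c(8))*(-10) = (109*(-5 + 2*8))*(-10) = (109*(-5 + 16))*(-10) = (109*11)*(-10) = 1199*(-10) = -11990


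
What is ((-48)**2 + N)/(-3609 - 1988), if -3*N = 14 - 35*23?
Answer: -7703/16791 ≈ -0.45876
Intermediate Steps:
N = 791/3 (N = -(14 - 35*23)/3 = -(14 - 805)/3 = -1/3*(-791) = 791/3 ≈ 263.67)
((-48)**2 + N)/(-3609 - 1988) = ((-48)**2 + 791/3)/(-3609 - 1988) = (2304 + 791/3)/(-5597) = (7703/3)*(-1/5597) = -7703/16791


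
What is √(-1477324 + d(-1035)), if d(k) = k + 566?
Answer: I*√1477793 ≈ 1215.6*I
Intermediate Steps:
d(k) = 566 + k
√(-1477324 + d(-1035)) = √(-1477324 + (566 - 1035)) = √(-1477324 - 469) = √(-1477793) = I*√1477793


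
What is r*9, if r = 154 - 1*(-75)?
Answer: 2061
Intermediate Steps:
r = 229 (r = 154 + 75 = 229)
r*9 = 229*9 = 2061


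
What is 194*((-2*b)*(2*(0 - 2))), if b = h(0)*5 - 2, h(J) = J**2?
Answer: -3104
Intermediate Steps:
b = -2 (b = 0**2*5 - 2 = 0*5 - 2 = 0 - 2 = -2)
194*((-2*b)*(2*(0 - 2))) = 194*((-2*(-2))*(2*(0 - 2))) = 194*(4*(2*(-2))) = 194*(4*(-4)) = 194*(-16) = -3104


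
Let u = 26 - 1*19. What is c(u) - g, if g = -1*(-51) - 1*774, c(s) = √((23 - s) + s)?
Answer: 723 + √23 ≈ 727.80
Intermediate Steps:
u = 7 (u = 26 - 19 = 7)
c(s) = √23
g = -723 (g = 51 - 774 = -723)
c(u) - g = √23 - 1*(-723) = √23 + 723 = 723 + √23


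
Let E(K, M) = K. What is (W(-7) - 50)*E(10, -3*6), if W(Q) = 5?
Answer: -450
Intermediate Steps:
(W(-7) - 50)*E(10, -3*6) = (5 - 50)*10 = -45*10 = -450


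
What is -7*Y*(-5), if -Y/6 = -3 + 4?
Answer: -210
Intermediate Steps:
Y = -6 (Y = -6*(-3 + 4) = -6*1 = -6)
-7*Y*(-5) = -7*(-6)*(-5) = 42*(-5) = -210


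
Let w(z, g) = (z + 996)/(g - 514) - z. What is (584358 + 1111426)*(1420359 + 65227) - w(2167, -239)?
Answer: 1896982427611186/753 ≈ 2.5192e+12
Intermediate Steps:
w(z, g) = -z + (996 + z)/(-514 + g) (w(z, g) = (996 + z)/(-514 + g) - z = -z + (996 + z)/(-514 + g))
(584358 + 1111426)*(1420359 + 65227) - w(2167, -239) = (584358 + 1111426)*(1420359 + 65227) - (996 + 515*2167 - 1*(-239)*2167)/(-514 - 239) = 1695784*1485586 - (996 + 1116005 + 517913)/(-753) = 2519232969424 - (-1)*1634914/753 = 2519232969424 - 1*(-1634914/753) = 2519232969424 + 1634914/753 = 1896982427611186/753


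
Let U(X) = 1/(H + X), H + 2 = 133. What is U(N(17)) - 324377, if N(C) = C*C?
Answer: -136238339/420 ≈ -3.2438e+5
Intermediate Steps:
H = 131 (H = -2 + 133 = 131)
N(C) = C**2
U(X) = 1/(131 + X)
U(N(17)) - 324377 = 1/(131 + 17**2) - 324377 = 1/(131 + 289) - 324377 = 1/420 - 324377 = -136238339/420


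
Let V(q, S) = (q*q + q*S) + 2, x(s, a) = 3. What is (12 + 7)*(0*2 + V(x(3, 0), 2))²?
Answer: 5491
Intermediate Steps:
V(q, S) = 2 + q² + S*q (V(q, S) = (q² + S*q) + 2 = 2 + q² + S*q)
(12 + 7)*(0*2 + V(x(3, 0), 2))² = (12 + 7)*(0*2 + (2 + 3² + 2*3))² = 19*(0 + (2 + 9 + 6))² = 19*(0 + 17)² = 19*17² = 19*289 = 5491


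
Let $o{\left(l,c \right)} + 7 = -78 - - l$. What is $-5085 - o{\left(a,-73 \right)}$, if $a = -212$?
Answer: $-4788$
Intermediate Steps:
$o{\left(l,c \right)} = -85 + l$ ($o{\left(l,c \right)} = -7 - \left(78 - l\right) = -7 + \left(-78 + l\right) = -85 + l$)
$-5085 - o{\left(a,-73 \right)} = -5085 - \left(-85 - 212\right) = -5085 - -297 = -5085 + 297 = -4788$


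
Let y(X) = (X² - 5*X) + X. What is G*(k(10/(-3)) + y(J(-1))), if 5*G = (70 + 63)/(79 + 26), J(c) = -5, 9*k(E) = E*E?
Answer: 14231/1215 ≈ 11.713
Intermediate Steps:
k(E) = E²/9 (k(E) = (E*E)/9 = E²/9)
y(X) = X² - 4*X
G = 19/75 (G = ((70 + 63)/(79 + 26))/5 = (133/105)/5 = (133*(1/105))/5 = (⅕)*(19/15) = 19/75 ≈ 0.25333)
G*(k(10/(-3)) + y(J(-1))) = 19*((10/(-3))²/9 - 5*(-4 - 5))/75 = 19*((10*(-⅓))²/9 - 5*(-9))/75 = 19*((-10/3)²/9 + 45)/75 = 19*((⅑)*(100/9) + 45)/75 = 19*(100/81 + 45)/75 = (19/75)*(3745/81) = 14231/1215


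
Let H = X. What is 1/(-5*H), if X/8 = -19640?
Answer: 1/785600 ≈ 1.2729e-6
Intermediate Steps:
X = -157120 (X = 8*(-19640) = -157120)
H = -157120
1/(-5*H) = 1/(-5*(-157120)) = 1/785600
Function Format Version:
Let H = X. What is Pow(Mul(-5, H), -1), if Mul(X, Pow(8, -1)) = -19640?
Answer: Rational(1, 785600) ≈ 1.2729e-6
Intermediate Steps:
X = -157120 (X = Mul(8, -19640) = -157120)
H = -157120
Pow(Mul(-5, H), -1) = Pow(Mul(-5, -157120), -1) = Pow(785600, -1) = Rational(1, 785600)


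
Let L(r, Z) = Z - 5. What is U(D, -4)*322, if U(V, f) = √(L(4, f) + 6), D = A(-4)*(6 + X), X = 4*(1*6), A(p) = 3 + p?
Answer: 322*I*√3 ≈ 557.72*I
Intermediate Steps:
L(r, Z) = -5 + Z
X = 24 (X = 4*6 = 24)
D = -30 (D = (3 - 4)*(6 + 24) = -1*30 = -30)
U(V, f) = √(1 + f) (U(V, f) = √((-5 + f) + 6) = √(1 + f))
U(D, -4)*322 = √(1 - 4)*322 = √(-3)*322 = (I*√3)*322 = 322*I*√3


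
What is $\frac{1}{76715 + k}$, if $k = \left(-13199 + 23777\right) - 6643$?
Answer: $\frac{1}{80650} \approx 1.2399 \cdot 10^{-5}$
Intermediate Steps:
$k = 3935$ ($k = 10578 - 6643 = 3935$)
$\frac{1}{76715 + k} = \frac{1}{76715 + 3935} = \frac{1}{80650}$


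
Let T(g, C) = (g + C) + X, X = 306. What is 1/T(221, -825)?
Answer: -1/298 ≈ -0.0033557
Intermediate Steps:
T(g, C) = 306 + C + g (T(g, C) = (g + C) + 306 = (C + g) + 306 = 306 + C + g)
1/T(221, -825) = 1/(306 - 825 + 221) = 1/(-298) = -1/298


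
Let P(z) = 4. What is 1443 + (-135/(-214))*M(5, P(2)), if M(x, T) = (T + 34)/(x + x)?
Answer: 309315/214 ≈ 1445.4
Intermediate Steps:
M(x, T) = (34 + T)/(2*x) (M(x, T) = (34 + T)/((2*x)) = (34 + T)*(1/(2*x)) = (34 + T)/(2*x))
1443 + (-135/(-214))*M(5, P(2)) = 1443 + (-135/(-214))*((1/2)*(34 + 4)/5) = 1443 + (-135*(-1/214))*((1/2)*(1/5)*38) = 1443 + (135/214)*(19/5) = 1443 + 513/214 = 309315/214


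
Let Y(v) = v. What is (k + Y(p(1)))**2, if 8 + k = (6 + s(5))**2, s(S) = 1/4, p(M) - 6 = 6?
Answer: 474721/256 ≈ 1854.4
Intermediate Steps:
p(M) = 12 (p(M) = 6 + 6 = 12)
s(S) = 1/4
k = 497/16 (k = -8 + (6 + 1/4)**2 = -8 + (25/4)**2 = -8 + 625/16 = 497/16 ≈ 31.063)
(k + Y(p(1)))**2 = (497/16 + 12)**2 = (689/16)**2 = 474721/256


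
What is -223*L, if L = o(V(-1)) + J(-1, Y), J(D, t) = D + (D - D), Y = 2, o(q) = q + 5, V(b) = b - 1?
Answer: -446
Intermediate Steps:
V(b) = -1 + b
o(q) = 5 + q
J(D, t) = D (J(D, t) = D + 0 = D)
L = 2 (L = (5 + (-1 - 1)) - 1 = (5 - 2) - 1 = 3 - 1 = 2)
-223*L = -223*2 = -446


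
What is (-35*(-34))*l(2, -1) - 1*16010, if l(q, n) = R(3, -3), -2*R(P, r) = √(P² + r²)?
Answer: -16010 - 1785*√2 ≈ -18534.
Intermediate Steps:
R(P, r) = -√(P² + r²)/2
l(q, n) = -3*√2/2 (l(q, n) = -√(3² + (-3)²)/2 = -√(9 + 9)/2 = -3*√2/2)
(-35*(-34))*l(2, -1) - 1*16010 = (-35*(-34))*(-3*√2/2) - 1*16010 = 1190*(-3*√2/2) - 16010 = -1785*√2 - 16010 = -16010 - 1785*√2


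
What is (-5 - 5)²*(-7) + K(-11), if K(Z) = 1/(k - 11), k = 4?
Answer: -4901/7 ≈ -700.14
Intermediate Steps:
K(Z) = -⅐ (K(Z) = 1/(4 - 11) = 1/(-7) = -⅐)
(-5 - 5)²*(-7) + K(-11) = (-5 - 5)²*(-7) - ⅐ = (-10)²*(-7) - ⅐ = 100*(-7) - ⅐ = -700 - ⅐ = -4901/7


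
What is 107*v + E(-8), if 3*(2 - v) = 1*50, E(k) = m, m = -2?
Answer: -4714/3 ≈ -1571.3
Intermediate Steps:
E(k) = -2
v = -44/3 (v = 2 - 50/3 = -44/3 ≈ -14.667)
107*v + E(-8) = 107*(-44/3) - 2 = -4708/3 - 2 = -4714/3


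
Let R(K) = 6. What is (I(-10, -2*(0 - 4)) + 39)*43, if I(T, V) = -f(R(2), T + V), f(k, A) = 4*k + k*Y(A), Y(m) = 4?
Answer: -387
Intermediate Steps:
f(k, A) = 8*k (f(k, A) = 4*k + k*4 = 4*k + 4*k = 8*k)
I(T, V) = -48 (I(T, V) = -8*6 = -1*48 = -48)
(I(-10, -2*(0 - 4)) + 39)*43 = (-48 + 39)*43 = -9*43 = -387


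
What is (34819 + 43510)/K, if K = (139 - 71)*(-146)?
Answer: -1073/136 ≈ -7.8897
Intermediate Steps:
K = -9928 (K = 68*(-146) = -9928)
(34819 + 43510)/K = (34819 + 43510)/(-9928) = 78329*(-1/9928) = -1073/136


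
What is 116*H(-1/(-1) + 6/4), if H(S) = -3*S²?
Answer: -2175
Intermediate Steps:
116*H(-1/(-1) + 6/4) = 116*(-3*(-1/(-1) + 6/4)²) = 116*(-3*(-1*(-1) + 6*(¼))²) = 116*(-3*(1 + 3/2)²) = 116*(-3*(5/2)²) = 116*(-3*25/4) = 116*(-75/4) = -2175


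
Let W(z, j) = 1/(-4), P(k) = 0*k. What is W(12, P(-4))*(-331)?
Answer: 331/4 ≈ 82.750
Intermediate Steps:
P(k) = 0
W(z, j) = -¼
W(12, P(-4))*(-331) = -¼*(-331) = 331/4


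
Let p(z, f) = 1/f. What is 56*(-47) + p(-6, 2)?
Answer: -5263/2 ≈ -2631.5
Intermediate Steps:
56*(-47) + p(-6, 2) = 56*(-47) + 1/2 = -2632 + 1/2 = -5263/2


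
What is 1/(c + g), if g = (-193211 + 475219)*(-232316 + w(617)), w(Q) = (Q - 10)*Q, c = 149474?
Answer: 1/40102533098 ≈ 2.4936e-11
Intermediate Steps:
w(Q) = Q*(-10 + Q) (w(Q) = (-10 + Q)*Q = Q*(-10 + Q))
g = 40102383624 (g = (-193211 + 475219)*(-232316 + 617*(-10 + 617)) = 282008*(-232316 + 617*607) = 282008*(-232316 + 374519) = 282008*142203 = 40102383624)
1/(c + g) = 1/(149474 + 40102383624) = 1/40102533098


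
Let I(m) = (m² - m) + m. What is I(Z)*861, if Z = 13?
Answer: 145509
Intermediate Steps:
I(m) = m²
I(Z)*861 = 13²*861 = 169*861 = 145509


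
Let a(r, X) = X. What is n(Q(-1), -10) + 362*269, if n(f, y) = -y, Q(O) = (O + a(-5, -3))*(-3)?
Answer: 97388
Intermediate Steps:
Q(O) = 9 - 3*O (Q(O) = (O - 3)*(-3) = (-3 + O)*(-3) = 9 - 3*O)
n(Q(-1), -10) + 362*269 = -1*(-10) + 362*269 = 10 + 97378 = 97388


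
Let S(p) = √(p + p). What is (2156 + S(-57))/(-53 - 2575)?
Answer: -539/657 - I*√114/2628 ≈ -0.8204 - 0.0040628*I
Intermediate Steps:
S(p) = √2*√p (S(p) = √(2*p) = √2*√p)
(2156 + S(-57))/(-53 - 2575) = (2156 + √2*√(-57))/(-53 - 2575) = (2156 + √2*(I*√57))/(-2628) = (2156 + I*√114)*(-1/2628) = -539/657 - I*√114/2628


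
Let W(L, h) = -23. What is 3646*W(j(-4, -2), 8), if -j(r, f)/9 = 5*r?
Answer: -83858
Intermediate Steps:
j(r, f) = -45*r
3646*W(j(-4, -2), 8) = 3646*(-23) = -83858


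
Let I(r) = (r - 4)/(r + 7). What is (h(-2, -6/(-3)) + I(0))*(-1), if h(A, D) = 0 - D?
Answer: 18/7 ≈ 2.5714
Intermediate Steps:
I(r) = (-4 + r)/(7 + r)
h(A, D) = -D
(h(-2, -6/(-3)) + I(0))*(-1) = (-(-6)/(-3) + (-4 + 0)/(7 + 0))*(-1) = (-(-6)*(-1)/3 - 4/7)*(-1) = (-1*2 + (⅐)*(-4))*(-1) = (-2 - 4/7)*(-1) = -18/7*(-1) = 18/7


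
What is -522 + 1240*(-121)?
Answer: -150562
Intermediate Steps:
-522 + 1240*(-121) = -522 - 150040 = -150562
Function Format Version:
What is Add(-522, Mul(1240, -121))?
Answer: -150562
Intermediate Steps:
Add(-522, Mul(1240, -121)) = Add(-522, -150040) = -150562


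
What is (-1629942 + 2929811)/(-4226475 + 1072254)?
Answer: -1299869/3154221 ≈ -0.41210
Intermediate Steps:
(-1629942 + 2929811)/(-4226475 + 1072254) = 1299869/(-3154221) = 1299869*(-1/3154221) = -1299869/3154221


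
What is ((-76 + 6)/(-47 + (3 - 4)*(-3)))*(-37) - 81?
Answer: -3077/22 ≈ -139.86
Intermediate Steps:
((-76 + 6)/(-47 + (3 - 4)*(-3)))*(-37) - 81 = -70/(-47 - 1*(-3))*(-37) - 81 = -70/(-47 + 3)*(-37) - 81 = -70/(-44)*(-37) - 81 = -70*(-1/44)*(-37) - 81 = (35/22)*(-37) - 81 = -1295/22 - 81 = -3077/22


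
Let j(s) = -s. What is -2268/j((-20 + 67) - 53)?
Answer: -378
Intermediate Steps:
-2268/j((-20 + 67) - 53) = -2268*(-1/((-20 + 67) - 53)) = -2268*(-1/(47 - 53)) = -2268/((-1*(-6))) = -2268/6 = -2268*⅙ = -378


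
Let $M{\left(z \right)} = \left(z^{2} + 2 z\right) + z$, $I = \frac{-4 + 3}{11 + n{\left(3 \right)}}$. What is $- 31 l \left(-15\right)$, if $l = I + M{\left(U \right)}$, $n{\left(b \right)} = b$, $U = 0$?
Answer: $- \frac{465}{14} \approx -33.214$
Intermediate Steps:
$I = - \frac{1}{14}$ ($I = \frac{-4 + 3}{11 + 3} = - \frac{1}{14} \approx -0.071429$)
$M{\left(z \right)} = z^{2} + 3 z$
$l = - \frac{1}{14}$ ($l = - \frac{1}{14} + 0 \left(3 + 0\right) = - \frac{1}{14} + 0 \cdot 3 = - \frac{1}{14} + 0 = - \frac{1}{14} \approx -0.071429$)
$- 31 l \left(-15\right) = \left(-31\right) \left(- \frac{1}{14}\right) \left(-15\right) = \frac{31}{14} \left(-15\right) = - \frac{465}{14}$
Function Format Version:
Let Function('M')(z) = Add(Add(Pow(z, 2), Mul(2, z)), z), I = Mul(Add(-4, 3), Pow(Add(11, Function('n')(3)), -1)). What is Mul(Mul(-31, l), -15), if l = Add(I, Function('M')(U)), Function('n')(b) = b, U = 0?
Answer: Rational(-465, 14) ≈ -33.214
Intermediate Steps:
I = Rational(-1, 14) (I = Mul(Add(-4, 3), Pow(Add(11, 3), -1)) = Mul(-1, Pow(14, -1)) = Mul(-1, Rational(1, 14)) = Rational(-1, 14) ≈ -0.071429)
Function('M')(z) = Add(Pow(z, 2), Mul(3, z))
l = Rational(-1, 14) (l = Add(Rational(-1, 14), Mul(0, Add(3, 0))) = Add(Rational(-1, 14), Mul(0, 3)) = Add(Rational(-1, 14), 0) = Rational(-1, 14) ≈ -0.071429)
Mul(Mul(-31, l), -15) = Mul(Mul(-31, Rational(-1, 14)), -15) = Mul(Rational(31, 14), -15) = Rational(-465, 14)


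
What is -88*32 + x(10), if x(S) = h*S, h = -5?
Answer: -2866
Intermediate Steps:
x(S) = -5*S
-88*32 + x(10) = -88*32 - 5*10 = -2816 - 50 = -2866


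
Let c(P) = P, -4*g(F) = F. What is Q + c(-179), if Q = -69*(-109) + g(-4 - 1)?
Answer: 29373/4 ≈ 7343.3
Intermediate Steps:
g(F) = -F/4
Q = 30089/4 (Q = -69*(-109) - (-4 - 1)/4 = 7521 - ¼*(-5) = 7521 + 5/4 = 30089/4 ≈ 7522.3)
Q + c(-179) = 30089/4 - 179 = 29373/4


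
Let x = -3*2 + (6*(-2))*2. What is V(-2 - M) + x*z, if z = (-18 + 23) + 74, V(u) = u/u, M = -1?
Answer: -2369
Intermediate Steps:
V(u) = 1
x = -30 (x = -6 - 12*2 = -6 - 24 = -30)
z = 79 (z = 5 + 74 = 79)
V(-2 - M) + x*z = 1 - 30*79 = 1 - 2370 = -2369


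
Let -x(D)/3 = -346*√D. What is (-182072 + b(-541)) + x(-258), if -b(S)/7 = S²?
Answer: -2230839 + 1038*I*√258 ≈ -2.2308e+6 + 16673.0*I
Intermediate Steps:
x(D) = 1038*√D (x(D) = -(-1038)*√D = 1038*√D)
b(S) = -7*S²
(-182072 + b(-541)) + x(-258) = (-182072 - 7*(-541)²) + 1038*√(-258) = (-182072 - 7*292681) + 1038*(I*√258) = (-182072 - 2048767) + 1038*I*√258 = -2230839 + 1038*I*√258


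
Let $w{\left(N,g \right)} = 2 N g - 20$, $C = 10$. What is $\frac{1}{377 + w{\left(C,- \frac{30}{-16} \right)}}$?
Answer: $\frac{2}{789} \approx 0.0025349$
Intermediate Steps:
$w{\left(N,g \right)} = -20 + 2 N g$ ($w{\left(N,g \right)} = 2 N g - 20 = -20 + 2 N g$)
$\frac{1}{377 + w{\left(C,- \frac{30}{-16} \right)}} = \frac{1}{377 - \left(20 - 20 \left(- \frac{30}{-16}\right)\right)} = \frac{1}{377 - \left(20 - 20 \left(\left(-30\right) \left(- \frac{1}{16}\right)\right)\right)} = \frac{1}{377 - \left(20 - \frac{75}{2}\right)} = \frac{1}{377 + \left(-20 + \frac{75}{2}\right)} = \frac{1}{377 + \frac{35}{2}} = \frac{1}{\frac{789}{2}} = \frac{2}{789}$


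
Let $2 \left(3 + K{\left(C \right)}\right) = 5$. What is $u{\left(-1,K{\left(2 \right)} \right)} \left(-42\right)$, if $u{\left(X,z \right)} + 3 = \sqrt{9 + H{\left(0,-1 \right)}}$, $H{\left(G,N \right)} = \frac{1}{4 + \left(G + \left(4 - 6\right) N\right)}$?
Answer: $126 - 7 \sqrt{330} \approx -1.1613$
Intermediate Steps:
$K{\left(C \right)} = - \frac{1}{2}$ ($K{\left(C \right)} = -3 + \frac{1}{2} \cdot 5 = -3 + \frac{5}{2} = - \frac{1}{2}$)
$H{\left(G,N \right)} = \frac{1}{4 + G - 2 N}$ ($H{\left(G,N \right)} = \frac{1}{4 + \left(G + \left(4 - 6\right) N\right)} = \frac{1}{4 + \left(G - 2 N\right)} = \frac{1}{4 + G - 2 N}$)
$u{\left(X,z \right)} = -3 + \frac{\sqrt{330}}{6}$ ($u{\left(X,z \right)} = -3 + \sqrt{9 + \frac{1}{4 + 0 - -2}} = -3 + \sqrt{9 + \frac{1}{4 + 0 + 2}} = -3 + \sqrt{9 + \frac{1}{6}} = -3 + \sqrt{\frac{55}{6}} = -3 + \frac{\sqrt{330}}{6}$)
$u{\left(-1,K{\left(2 \right)} \right)} \left(-42\right) = \left(-3 + \frac{\sqrt{330}}{6}\right) \left(-42\right) = 126 - 7 \sqrt{330}$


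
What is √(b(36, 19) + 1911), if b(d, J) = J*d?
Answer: √2595 ≈ 50.941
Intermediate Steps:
√(b(36, 19) + 1911) = √(19*36 + 1911) = √(684 + 1911) = √2595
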